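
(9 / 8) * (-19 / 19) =-9 / 8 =-1.12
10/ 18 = 5/ 9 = 0.56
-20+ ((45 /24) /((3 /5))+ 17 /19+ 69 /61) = -137681 /9272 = -14.85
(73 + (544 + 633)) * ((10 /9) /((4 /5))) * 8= 125000 /9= 13888.89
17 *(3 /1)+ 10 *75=801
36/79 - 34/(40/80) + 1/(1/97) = 2327/79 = 29.46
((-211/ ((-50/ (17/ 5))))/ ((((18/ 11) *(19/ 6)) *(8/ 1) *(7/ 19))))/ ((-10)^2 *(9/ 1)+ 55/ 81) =1065339/ 1021370000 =0.00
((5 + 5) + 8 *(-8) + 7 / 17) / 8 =-911 / 136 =-6.70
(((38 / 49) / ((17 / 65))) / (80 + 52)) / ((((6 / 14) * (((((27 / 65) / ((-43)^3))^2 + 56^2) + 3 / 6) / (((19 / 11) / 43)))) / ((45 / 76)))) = 3835358397593125 / 9649505485410122923668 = 0.00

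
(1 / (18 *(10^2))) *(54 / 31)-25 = -77497 / 3100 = -25.00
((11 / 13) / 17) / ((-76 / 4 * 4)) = -0.00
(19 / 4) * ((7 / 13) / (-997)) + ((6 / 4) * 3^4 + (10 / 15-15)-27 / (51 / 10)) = 269348719 / 2644044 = 101.87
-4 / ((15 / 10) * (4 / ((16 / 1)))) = -10.67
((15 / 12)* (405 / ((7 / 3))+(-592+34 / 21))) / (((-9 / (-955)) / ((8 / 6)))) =-41795575 / 567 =-73713.54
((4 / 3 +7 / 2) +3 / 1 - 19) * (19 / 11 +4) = -1407 / 22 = -63.95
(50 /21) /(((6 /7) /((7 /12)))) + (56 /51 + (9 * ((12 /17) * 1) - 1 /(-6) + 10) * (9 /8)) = 156449 /7344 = 21.30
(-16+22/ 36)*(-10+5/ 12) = 31855/ 216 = 147.48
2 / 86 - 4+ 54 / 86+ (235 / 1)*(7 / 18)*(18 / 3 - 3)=270.82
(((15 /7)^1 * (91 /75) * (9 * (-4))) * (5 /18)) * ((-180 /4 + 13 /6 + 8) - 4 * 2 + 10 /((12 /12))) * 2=5122 /3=1707.33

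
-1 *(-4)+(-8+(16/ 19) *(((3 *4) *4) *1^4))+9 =863/ 19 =45.42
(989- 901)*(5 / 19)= 440 / 19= 23.16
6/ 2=3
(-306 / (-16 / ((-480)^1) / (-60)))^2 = 303380640000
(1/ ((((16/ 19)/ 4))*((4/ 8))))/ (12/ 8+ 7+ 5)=19/ 27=0.70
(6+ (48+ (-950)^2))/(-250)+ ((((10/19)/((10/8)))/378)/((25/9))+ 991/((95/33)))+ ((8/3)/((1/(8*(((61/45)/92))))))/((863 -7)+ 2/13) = -5361212054084/1641535875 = -3265.97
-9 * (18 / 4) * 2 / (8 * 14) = -81 / 112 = -0.72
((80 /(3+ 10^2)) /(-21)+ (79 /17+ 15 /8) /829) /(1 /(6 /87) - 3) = -7100939 /2804450628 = -0.00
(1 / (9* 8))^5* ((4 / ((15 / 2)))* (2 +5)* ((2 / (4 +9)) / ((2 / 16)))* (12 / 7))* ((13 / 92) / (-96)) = -1 / 166886645760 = -0.00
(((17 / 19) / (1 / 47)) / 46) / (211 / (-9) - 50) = -7191 / 577714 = -0.01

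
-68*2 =-136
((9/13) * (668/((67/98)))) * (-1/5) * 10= -1178352/871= -1352.87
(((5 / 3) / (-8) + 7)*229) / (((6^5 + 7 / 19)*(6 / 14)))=4964491 / 10638072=0.47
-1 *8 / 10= -4 / 5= -0.80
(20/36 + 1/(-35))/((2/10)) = 166/63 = 2.63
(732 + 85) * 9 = 7353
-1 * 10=-10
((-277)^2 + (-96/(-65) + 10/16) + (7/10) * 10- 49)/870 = 39878333/452400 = 88.15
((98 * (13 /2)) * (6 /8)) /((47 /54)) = 51597 /94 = 548.90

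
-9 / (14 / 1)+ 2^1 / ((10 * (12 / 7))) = -221 / 420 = -0.53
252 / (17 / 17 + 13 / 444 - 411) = -111888 / 182027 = -0.61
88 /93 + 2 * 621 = 115594 /93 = 1242.95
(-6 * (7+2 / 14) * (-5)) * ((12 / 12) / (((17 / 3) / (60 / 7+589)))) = 22597.24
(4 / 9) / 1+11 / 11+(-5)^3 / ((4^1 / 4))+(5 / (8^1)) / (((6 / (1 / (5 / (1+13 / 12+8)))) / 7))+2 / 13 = -913021 / 7488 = -121.93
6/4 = 3/2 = 1.50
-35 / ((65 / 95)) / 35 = -19 / 13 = -1.46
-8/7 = -1.14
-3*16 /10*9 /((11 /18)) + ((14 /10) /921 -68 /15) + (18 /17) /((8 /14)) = -126362573 /1722270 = -73.37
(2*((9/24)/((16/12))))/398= 9/6368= 0.00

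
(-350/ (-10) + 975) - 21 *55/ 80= 15929/ 16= 995.56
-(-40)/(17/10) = 400/17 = 23.53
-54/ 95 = -0.57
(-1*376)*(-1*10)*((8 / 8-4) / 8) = -1410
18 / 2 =9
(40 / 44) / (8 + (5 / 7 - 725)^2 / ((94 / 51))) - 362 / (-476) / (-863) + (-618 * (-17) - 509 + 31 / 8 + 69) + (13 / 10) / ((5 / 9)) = 745836611307070825747 / 74048923332645800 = 10072.21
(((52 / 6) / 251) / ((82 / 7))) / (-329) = -13 / 1451031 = -0.00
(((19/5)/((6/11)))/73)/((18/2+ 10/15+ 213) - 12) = 209/461360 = 0.00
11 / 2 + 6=23 / 2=11.50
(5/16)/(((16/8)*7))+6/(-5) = -1319/1120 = -1.18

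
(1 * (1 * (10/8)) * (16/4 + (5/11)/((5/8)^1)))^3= 206.33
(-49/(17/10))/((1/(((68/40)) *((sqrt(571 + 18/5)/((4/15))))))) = -1911 *sqrt(85)/4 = -4404.64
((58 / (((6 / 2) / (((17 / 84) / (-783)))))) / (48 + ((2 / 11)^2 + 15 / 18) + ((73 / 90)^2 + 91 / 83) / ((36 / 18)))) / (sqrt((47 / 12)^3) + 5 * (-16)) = 136584800 * sqrt(141) / 13205128380361939 + 786728448000 / 620641033877011133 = 0.00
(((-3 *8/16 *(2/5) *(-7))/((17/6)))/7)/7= 18/595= 0.03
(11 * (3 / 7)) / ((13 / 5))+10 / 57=10315 / 5187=1.99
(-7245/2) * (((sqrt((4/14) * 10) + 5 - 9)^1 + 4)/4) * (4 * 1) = -1035 * sqrt(35) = -6123.14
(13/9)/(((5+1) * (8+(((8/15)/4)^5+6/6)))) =365625/13668814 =0.03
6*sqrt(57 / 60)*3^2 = 27*sqrt(95) / 5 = 52.63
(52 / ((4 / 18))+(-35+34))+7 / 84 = 2797 / 12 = 233.08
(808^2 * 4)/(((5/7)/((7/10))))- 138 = 63977222/25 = 2559088.88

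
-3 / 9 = -1 / 3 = -0.33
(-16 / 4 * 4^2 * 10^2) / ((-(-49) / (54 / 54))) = -6400 / 49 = -130.61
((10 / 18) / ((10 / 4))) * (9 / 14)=1 / 7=0.14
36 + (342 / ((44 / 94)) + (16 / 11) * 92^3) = 1133403.73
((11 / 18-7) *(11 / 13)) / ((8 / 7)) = -8855 / 1872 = -4.73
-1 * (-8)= 8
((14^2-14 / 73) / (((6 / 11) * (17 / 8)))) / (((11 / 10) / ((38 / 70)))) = 310384 / 3723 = 83.37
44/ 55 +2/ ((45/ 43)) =122/ 45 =2.71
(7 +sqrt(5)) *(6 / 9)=2 *sqrt(5) / 3 +14 / 3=6.16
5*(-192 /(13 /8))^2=11796480 /169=69801.66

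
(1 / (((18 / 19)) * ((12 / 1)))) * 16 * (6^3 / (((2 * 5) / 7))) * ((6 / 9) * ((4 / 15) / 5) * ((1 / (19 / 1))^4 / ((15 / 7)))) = 0.00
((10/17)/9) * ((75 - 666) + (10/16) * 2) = -11795/306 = -38.55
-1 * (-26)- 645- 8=-627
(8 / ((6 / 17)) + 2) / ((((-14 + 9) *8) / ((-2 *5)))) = 37 / 6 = 6.17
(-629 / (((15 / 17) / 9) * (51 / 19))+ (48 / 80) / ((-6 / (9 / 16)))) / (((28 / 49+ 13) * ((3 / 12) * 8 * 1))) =-2677087 / 30400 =-88.06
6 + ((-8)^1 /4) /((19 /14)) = 86 /19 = 4.53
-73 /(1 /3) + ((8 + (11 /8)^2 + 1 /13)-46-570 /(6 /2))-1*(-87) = -297883 /832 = -358.03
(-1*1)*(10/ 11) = -0.91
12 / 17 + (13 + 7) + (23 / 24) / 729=6158983 / 297432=20.71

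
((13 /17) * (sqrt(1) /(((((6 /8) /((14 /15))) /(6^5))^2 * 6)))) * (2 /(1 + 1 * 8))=1127153664 /425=2652126.27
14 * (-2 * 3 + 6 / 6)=-70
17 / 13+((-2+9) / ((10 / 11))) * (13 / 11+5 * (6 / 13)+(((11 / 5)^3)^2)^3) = 11222770.20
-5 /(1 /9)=-45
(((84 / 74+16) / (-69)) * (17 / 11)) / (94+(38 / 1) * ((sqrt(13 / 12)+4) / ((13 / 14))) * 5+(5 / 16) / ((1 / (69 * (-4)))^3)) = 2451995 * sqrt(39) / 8084846243473932966+157444770717 / 2694948747824644322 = 0.00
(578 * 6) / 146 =1734 / 73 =23.75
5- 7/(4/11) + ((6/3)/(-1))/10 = -289/20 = -14.45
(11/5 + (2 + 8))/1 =61/5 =12.20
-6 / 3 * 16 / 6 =-16 / 3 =-5.33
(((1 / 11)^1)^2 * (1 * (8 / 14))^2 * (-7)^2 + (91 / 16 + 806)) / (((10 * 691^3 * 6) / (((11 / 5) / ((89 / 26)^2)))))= 265614427 / 34497536801521200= 0.00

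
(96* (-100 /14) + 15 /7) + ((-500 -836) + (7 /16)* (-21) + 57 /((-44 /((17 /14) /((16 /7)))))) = -20002231 /9856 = -2029.45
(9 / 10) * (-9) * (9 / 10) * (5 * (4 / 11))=-729 / 55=-13.25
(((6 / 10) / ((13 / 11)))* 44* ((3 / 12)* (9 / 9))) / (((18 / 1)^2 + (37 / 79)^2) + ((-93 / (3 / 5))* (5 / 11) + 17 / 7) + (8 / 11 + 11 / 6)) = 1046653146 / 48494955665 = 0.02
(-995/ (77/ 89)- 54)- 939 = -2143.06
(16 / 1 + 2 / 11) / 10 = 89 / 55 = 1.62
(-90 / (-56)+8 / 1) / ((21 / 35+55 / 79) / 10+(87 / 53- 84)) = -28157575 / 241004596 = -0.12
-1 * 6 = -6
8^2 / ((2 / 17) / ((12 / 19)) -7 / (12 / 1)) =-4352 / 27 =-161.19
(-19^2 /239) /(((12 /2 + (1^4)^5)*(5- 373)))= 361 /615664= 0.00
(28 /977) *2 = 0.06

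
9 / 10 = 0.90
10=10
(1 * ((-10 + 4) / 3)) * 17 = -34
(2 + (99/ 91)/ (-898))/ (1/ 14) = 163337/ 5837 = 27.98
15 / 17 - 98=-1651 / 17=-97.12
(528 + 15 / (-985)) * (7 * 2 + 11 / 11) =1560195 / 197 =7919.77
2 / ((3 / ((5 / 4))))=0.83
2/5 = 0.40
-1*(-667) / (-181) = -667 / 181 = -3.69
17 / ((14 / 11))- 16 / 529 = 98699 / 7406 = 13.33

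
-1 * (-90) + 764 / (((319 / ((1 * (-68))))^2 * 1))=12691226 / 101761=124.72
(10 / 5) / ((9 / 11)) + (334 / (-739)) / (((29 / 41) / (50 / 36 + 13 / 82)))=280768 / 192879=1.46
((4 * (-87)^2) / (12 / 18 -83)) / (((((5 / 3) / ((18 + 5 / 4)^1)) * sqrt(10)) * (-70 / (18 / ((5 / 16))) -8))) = 377662824 * sqrt(10) / 8194225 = 145.75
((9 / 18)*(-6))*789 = -2367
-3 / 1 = -3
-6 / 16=-3 / 8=-0.38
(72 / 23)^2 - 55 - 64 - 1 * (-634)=277619 / 529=524.80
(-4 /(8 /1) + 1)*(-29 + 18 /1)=-11 /2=-5.50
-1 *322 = -322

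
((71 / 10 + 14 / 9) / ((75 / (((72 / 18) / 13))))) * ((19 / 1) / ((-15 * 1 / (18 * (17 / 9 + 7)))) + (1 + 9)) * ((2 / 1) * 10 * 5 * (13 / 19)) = -189584 / 405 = -468.11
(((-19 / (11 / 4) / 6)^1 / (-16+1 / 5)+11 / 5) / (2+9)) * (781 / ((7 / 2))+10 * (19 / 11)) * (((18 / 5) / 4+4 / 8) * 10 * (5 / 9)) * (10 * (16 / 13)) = 13500431360 / 2839023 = 4755.31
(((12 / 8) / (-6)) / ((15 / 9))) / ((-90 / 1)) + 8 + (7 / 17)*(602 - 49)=2404217 / 10200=235.71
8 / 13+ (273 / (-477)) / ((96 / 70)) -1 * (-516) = 51215107 / 99216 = 516.20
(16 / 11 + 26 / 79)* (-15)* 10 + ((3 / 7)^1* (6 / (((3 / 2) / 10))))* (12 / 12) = -1523220 / 6083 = -250.41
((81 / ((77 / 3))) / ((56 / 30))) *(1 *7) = 3645 / 308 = 11.83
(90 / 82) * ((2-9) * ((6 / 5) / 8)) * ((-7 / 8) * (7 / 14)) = 1323 / 2624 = 0.50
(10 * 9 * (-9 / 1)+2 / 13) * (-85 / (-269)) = -894880 / 3497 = -255.90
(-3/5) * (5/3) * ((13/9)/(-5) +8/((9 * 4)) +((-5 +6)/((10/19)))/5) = -47/150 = -0.31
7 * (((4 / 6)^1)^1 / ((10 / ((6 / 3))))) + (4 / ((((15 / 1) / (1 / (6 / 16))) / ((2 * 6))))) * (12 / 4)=26.53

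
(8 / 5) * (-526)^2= 2213408 / 5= 442681.60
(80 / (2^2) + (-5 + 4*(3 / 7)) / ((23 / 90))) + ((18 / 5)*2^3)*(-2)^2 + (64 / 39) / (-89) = 14860582 / 121485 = 122.32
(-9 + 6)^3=-27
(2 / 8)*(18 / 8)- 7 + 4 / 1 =-39 / 16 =-2.44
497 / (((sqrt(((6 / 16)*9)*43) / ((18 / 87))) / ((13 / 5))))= 25844*sqrt(258) / 18705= 22.19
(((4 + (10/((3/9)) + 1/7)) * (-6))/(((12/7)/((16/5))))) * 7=-2676.80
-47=-47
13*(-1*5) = -65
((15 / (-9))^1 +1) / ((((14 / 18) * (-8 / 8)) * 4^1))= 0.21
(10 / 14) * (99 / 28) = 495 / 196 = 2.53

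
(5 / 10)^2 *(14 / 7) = 1 / 2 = 0.50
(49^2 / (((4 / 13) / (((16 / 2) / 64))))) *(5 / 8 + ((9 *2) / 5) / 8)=1342159 / 1280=1048.56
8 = 8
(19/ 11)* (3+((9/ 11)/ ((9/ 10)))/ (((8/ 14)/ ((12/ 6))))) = 1292/ 121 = 10.68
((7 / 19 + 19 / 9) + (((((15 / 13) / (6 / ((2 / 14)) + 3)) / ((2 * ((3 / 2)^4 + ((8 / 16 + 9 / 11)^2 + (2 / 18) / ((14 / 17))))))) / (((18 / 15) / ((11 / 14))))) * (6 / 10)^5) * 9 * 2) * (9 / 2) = 1457973874274 / 130578248125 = 11.17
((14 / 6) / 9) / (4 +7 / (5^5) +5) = 21875 / 759564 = 0.03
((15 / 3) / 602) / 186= 5 / 111972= 0.00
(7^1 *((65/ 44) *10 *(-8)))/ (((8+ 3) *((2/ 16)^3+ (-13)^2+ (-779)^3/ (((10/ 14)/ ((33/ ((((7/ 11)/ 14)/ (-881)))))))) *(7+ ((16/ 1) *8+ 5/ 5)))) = -0.00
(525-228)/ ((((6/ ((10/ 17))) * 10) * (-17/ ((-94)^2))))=-437382/ 289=-1513.43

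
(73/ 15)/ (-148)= -73/ 2220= -0.03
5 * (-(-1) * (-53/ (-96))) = 265/ 96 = 2.76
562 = 562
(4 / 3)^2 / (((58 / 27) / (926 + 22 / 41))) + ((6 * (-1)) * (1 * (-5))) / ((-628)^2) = 179782330539 / 234461288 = 766.79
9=9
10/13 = 0.77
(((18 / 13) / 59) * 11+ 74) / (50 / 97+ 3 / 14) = 77346248 / 760097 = 101.76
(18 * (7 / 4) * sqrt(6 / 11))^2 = 11907 / 22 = 541.23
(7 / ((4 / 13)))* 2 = 91 / 2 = 45.50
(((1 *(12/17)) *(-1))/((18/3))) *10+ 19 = 17.82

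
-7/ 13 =-0.54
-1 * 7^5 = -16807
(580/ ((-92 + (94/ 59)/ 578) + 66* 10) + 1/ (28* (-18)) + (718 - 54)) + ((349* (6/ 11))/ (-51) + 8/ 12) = 120845285426743/ 182558658744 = 661.95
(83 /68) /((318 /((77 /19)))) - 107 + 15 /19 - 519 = -256865105 /410856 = -625.19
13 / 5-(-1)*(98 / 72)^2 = 28853 / 6480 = 4.45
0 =0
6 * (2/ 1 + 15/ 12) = 39/ 2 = 19.50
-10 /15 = -2 /3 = -0.67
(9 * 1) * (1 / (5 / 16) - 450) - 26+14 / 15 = -60694 / 15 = -4046.27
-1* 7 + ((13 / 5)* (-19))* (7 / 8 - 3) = 3919 / 40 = 97.98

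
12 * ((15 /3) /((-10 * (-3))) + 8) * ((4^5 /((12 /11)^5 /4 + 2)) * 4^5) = 8274836455424 /192155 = 43063341.86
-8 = -8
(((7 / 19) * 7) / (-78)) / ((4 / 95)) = -0.79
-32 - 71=-103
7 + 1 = 8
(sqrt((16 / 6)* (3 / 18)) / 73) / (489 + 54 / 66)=11 / 589986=0.00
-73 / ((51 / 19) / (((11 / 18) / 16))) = -1.04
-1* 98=-98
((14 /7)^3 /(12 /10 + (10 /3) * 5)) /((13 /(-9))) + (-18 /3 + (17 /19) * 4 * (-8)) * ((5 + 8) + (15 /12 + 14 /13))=-17578531 /33098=-531.11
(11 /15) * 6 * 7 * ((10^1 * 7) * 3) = 6468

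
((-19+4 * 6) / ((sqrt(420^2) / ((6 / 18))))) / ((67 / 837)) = 93 / 1876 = 0.05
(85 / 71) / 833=5 / 3479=0.00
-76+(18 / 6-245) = -318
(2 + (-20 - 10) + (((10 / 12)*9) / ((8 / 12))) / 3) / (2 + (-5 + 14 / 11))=1067 / 76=14.04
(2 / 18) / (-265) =-1 / 2385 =-0.00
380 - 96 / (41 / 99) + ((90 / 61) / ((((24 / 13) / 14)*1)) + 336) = 2477909 / 5002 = 495.38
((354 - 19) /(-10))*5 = -335 /2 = -167.50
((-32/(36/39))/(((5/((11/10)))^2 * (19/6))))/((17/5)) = -6292/40375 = -0.16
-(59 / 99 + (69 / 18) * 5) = -3913 / 198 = -19.76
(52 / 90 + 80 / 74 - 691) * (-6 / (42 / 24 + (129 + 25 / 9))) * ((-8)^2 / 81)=587649536 / 24010965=24.47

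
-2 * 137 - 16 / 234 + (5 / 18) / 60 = -769571 / 2808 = -274.06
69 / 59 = 1.17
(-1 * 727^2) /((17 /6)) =-3171174 /17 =-186539.65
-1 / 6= -0.17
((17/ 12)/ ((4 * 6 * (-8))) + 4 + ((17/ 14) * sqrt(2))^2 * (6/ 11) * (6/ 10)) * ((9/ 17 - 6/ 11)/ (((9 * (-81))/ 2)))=30784009/ 141077946240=0.00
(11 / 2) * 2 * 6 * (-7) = -462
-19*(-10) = 190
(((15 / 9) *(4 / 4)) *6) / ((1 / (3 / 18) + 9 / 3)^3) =10 / 729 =0.01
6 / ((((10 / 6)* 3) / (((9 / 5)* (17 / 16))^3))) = 10744731 / 1280000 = 8.39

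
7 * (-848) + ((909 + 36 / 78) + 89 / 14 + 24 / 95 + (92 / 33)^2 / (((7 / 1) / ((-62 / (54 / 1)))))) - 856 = -2987840198701 / 508377870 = -5877.20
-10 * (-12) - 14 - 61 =45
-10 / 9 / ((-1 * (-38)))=-5 / 171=-0.03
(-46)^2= 2116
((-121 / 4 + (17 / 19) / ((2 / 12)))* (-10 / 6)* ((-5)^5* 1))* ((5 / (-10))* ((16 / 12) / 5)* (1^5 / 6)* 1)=5909375 / 2052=2879.81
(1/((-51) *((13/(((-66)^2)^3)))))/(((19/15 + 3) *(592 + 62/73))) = -157128602895/3188146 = -49285.26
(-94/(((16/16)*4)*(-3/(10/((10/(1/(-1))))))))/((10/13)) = -611/60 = -10.18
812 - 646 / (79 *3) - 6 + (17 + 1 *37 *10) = 282095 / 237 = 1190.27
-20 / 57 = -0.35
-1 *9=-9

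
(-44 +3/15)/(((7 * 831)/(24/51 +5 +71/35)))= -325726/5768525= -0.06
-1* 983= -983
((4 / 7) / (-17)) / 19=-4 / 2261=-0.00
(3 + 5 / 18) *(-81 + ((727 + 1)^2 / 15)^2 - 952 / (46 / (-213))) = 4091890572.43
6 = 6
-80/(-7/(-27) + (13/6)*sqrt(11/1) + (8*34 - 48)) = -52315200/146501521 + 505440*sqrt(11)/146501521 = -0.35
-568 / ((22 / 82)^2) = -7890.98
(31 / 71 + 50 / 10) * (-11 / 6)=-2123 / 213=-9.97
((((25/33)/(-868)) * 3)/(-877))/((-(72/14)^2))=-175/1550311488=-0.00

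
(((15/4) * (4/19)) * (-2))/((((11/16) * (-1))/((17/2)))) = 4080/209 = 19.52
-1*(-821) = 821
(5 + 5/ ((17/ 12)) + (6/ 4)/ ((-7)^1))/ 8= 1979/ 1904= 1.04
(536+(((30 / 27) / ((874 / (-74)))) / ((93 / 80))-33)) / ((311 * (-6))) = -183952207 / 682524954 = -0.27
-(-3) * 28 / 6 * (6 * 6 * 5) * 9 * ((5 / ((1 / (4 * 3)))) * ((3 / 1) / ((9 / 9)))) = 4082400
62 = 62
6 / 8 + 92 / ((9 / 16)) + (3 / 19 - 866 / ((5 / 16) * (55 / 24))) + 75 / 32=-1568669293 / 1504800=-1042.44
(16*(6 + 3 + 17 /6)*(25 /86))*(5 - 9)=-28400 /129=-220.16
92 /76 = 23 /19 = 1.21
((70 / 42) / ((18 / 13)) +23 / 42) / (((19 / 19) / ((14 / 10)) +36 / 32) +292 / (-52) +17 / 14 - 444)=-34424 / 8777619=-0.00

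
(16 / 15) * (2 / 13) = 32 / 195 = 0.16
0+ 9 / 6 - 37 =-71 / 2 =-35.50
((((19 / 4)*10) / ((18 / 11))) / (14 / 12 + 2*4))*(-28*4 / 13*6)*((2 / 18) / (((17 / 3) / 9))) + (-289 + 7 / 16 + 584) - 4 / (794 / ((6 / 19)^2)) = 135079314199 / 506768912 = 266.55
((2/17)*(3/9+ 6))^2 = 1444/2601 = 0.56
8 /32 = 1 /4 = 0.25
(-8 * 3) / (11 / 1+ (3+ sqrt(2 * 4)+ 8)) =-0.97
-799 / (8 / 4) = -799 / 2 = -399.50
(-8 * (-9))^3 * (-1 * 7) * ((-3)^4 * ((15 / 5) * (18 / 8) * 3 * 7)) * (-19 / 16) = 35623553112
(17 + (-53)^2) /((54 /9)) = 471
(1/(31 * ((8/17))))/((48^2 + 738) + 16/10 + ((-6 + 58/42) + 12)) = 1785/79447544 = 0.00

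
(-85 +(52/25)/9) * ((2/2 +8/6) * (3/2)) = -133511/450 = -296.69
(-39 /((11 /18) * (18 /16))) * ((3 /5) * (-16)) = 544.58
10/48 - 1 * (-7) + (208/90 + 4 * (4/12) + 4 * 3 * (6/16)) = 5527/360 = 15.35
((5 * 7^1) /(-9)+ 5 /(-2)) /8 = -115 /144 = -0.80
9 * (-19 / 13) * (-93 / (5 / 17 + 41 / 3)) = 811053 / 9256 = 87.62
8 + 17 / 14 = 129 / 14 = 9.21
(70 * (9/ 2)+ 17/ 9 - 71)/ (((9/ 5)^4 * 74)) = 1383125/ 4369626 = 0.32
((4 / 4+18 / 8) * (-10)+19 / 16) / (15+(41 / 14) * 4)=-3507 / 2992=-1.17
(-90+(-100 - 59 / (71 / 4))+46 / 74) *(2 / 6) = -168743 / 2627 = -64.23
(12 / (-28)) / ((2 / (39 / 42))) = -39 / 196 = -0.20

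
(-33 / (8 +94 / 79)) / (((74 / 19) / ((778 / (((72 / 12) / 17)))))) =-9926113 / 4884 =-2032.37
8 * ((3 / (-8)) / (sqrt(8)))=-1.06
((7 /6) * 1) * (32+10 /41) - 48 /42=31405 /861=36.48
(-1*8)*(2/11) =-16/11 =-1.45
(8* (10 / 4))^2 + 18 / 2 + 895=1304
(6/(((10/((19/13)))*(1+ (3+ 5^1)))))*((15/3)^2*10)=950/39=24.36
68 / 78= 34 / 39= 0.87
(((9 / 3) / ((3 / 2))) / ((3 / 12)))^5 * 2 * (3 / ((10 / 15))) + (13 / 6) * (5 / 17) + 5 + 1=30081701 / 102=294918.64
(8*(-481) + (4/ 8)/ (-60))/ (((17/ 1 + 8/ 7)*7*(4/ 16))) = -461761/ 3810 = -121.20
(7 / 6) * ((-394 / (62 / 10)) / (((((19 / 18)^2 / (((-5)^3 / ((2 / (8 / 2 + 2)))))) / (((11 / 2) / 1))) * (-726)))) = -23270625 / 123101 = -189.04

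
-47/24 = -1.96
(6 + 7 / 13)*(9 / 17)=45 / 13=3.46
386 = 386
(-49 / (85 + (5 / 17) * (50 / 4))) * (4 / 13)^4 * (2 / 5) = -852992 / 430557075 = -0.00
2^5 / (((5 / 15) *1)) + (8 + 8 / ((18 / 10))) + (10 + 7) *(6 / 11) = 11654 / 99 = 117.72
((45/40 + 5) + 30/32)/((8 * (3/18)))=339/64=5.30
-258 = -258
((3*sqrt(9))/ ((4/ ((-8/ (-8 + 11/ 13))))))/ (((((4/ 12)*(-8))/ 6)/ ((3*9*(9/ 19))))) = -72.40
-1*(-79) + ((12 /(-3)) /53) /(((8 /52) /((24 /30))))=20831 /265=78.61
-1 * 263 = -263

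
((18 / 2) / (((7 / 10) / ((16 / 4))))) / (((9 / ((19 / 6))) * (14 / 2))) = 380 / 147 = 2.59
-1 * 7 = -7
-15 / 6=-5 / 2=-2.50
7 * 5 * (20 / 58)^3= 35000 / 24389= 1.44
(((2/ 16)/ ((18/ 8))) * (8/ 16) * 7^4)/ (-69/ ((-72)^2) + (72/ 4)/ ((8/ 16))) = 115248/ 62185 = 1.85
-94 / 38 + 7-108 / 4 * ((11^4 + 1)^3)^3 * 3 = -47603868023338717557695868846590202090922 / 19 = -2505466738070458818826098000000000000000.00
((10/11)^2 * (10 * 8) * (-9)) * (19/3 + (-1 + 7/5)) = -484800/121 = -4006.61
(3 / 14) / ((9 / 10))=5 / 21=0.24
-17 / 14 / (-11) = 17 / 154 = 0.11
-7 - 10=-17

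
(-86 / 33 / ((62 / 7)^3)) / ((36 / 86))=-634207 / 70783416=-0.01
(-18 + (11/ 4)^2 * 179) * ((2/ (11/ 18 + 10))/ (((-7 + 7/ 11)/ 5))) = -302247/ 1528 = -197.81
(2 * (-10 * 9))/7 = -180/7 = -25.71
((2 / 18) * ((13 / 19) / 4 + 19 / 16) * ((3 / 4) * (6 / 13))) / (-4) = -413 / 31616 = -0.01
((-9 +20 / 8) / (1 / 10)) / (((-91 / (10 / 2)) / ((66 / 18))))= 13.10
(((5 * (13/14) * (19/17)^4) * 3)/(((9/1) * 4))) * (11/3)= 93179515/42094584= 2.21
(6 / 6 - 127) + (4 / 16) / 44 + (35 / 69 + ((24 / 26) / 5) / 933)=-30805893149 / 245490960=-125.49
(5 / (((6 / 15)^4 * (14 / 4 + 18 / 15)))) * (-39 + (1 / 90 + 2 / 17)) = -185853125 / 115056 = -1615.33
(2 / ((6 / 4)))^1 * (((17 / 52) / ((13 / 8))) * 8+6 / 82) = 46636 / 20787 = 2.24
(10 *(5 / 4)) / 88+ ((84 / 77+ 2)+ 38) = 7257 / 176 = 41.23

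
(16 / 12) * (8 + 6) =56 / 3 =18.67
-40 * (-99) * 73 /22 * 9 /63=13140 /7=1877.14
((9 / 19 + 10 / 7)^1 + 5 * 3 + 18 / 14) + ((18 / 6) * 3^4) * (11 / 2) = 360347 / 266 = 1354.69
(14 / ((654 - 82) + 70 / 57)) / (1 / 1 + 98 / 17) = 399 / 110515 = 0.00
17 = 17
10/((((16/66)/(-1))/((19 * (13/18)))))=-13585/24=-566.04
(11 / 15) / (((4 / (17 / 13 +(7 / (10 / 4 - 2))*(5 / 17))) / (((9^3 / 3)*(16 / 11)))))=388476 / 1105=351.56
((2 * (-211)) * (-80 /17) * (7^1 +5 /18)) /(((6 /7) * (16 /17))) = 967435 /54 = 17915.46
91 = 91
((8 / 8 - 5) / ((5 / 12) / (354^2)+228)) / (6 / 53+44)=-159401952 / 400808695189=-0.00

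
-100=-100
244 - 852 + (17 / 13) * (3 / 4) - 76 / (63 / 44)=-2162483 / 3276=-660.10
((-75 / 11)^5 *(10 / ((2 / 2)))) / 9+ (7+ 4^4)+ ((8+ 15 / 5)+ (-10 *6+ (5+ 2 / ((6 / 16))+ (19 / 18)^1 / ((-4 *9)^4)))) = -78623855505492223 / 4869069055488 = -16147.62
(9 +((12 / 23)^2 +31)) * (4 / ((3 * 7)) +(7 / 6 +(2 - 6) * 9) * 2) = -31082536 / 11109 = -2797.96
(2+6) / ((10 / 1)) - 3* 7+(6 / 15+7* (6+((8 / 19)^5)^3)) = 1685106331769125720309 / 75905635149373991495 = 22.20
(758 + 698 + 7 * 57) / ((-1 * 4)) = -1855 / 4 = -463.75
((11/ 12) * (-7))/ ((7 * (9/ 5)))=-55/ 108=-0.51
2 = 2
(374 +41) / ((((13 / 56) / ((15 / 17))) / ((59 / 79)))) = 20567400 / 17459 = 1178.04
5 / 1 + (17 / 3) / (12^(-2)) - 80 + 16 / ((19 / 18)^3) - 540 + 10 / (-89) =130936829 / 610451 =214.49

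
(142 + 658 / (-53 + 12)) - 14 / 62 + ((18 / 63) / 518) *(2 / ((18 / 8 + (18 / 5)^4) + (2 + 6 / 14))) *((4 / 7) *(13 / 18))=7877507976611747 / 62656448045121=125.73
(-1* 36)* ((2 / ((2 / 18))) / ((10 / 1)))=-324 / 5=-64.80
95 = 95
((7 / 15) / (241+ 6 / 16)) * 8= 448 / 28965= 0.02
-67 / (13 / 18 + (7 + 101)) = -1206 / 1957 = -0.62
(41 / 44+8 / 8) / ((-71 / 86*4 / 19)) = -11.11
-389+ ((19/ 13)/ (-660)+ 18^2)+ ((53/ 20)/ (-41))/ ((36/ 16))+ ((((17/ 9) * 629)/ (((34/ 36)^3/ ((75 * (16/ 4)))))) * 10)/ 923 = 5756278928129/ 1273795380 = 4519.00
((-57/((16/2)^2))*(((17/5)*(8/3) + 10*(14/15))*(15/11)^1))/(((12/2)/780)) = -255645/88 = -2905.06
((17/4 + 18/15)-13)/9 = -151/180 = -0.84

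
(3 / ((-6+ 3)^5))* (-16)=16 / 81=0.20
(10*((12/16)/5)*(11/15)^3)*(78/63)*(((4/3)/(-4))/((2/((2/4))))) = -17303/283500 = -0.06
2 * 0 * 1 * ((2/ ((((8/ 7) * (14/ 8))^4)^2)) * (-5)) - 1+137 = 136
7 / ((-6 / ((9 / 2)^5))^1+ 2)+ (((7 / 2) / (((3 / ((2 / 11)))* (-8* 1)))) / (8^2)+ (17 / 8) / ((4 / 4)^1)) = 1869385835 / 332023296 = 5.63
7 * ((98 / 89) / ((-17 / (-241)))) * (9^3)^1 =120522654 / 1513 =79658.07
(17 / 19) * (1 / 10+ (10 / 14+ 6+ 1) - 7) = 51 / 70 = 0.73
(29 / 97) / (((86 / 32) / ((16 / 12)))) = 1856 / 12513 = 0.15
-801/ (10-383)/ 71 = 0.03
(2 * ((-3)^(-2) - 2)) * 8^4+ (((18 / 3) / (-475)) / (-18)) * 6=-66150382 / 4275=-15473.77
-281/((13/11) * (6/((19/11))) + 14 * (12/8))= -5339/477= -11.19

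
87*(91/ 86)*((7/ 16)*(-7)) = -387933/ 1376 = -281.93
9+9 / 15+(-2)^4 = 25.60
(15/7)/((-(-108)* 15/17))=17/756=0.02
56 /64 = 7 /8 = 0.88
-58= -58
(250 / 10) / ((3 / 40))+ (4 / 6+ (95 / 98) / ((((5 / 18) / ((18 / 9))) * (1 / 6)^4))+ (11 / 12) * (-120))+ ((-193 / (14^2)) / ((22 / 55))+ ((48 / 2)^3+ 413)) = 1316229 / 56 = 23504.09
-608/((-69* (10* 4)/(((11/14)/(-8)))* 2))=-209/19320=-0.01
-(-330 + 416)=-86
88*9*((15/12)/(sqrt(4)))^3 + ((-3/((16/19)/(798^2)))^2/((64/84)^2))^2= 78603135622464327116776440.00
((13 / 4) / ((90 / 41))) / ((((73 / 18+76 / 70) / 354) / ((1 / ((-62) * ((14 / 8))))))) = -2301 / 2449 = -0.94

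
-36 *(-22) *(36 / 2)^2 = 256608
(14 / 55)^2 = 196 / 3025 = 0.06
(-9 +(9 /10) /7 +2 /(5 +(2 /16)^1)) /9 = -24341 /25830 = -0.94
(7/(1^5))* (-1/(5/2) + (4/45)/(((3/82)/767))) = 1760654/135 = 13041.88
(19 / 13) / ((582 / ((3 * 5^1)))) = 95 / 2522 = 0.04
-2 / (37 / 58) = -116 / 37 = -3.14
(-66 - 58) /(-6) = 62 /3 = 20.67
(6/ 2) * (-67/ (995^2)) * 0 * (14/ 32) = 0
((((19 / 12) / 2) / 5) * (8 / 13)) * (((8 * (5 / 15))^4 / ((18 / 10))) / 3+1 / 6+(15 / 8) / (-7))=21555253 / 23882040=0.90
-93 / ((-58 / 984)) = 45756 / 29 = 1577.79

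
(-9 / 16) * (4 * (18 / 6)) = -27 / 4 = -6.75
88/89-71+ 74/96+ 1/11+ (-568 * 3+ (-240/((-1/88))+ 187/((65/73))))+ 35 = 59842962527/3054480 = 19591.87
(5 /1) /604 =5 /604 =0.01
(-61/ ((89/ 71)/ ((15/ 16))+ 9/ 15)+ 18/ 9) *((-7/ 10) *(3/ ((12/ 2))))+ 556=23366433/ 41260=566.32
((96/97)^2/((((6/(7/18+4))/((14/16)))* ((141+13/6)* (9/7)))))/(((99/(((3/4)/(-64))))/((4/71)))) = -3871/170432113797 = -0.00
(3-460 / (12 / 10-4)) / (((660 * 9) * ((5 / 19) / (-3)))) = -0.32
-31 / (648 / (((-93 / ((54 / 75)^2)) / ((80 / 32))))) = 120125 / 34992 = 3.43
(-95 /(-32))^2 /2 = 9025 /2048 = 4.41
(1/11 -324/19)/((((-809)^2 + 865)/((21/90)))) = -4963/821803884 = -0.00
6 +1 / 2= 13 / 2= 6.50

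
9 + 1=10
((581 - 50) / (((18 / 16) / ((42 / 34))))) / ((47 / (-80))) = -792960 / 799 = -992.44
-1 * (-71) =71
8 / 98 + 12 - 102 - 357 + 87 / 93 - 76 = -792892 / 1519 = -521.98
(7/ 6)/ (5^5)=7/ 18750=0.00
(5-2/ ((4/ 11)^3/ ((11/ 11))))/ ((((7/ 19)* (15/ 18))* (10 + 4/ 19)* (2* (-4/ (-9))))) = -11413737/ 869120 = -13.13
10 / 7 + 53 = 381 / 7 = 54.43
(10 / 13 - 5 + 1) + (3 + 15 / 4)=3.52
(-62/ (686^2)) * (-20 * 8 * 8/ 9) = 19840/ 1058841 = 0.02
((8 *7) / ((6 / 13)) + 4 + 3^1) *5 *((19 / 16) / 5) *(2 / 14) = 1045 / 48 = 21.77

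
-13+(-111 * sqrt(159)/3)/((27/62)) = -2294 * sqrt(159)/27- 13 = -1084.34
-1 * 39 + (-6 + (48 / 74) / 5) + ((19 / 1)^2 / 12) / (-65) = -1308313 / 28860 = -45.33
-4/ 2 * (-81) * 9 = 1458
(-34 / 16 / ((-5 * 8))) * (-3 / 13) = -51 / 4160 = -0.01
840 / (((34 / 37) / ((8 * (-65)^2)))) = 525252000 / 17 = 30897176.47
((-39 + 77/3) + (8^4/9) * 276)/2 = 188396/3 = 62798.67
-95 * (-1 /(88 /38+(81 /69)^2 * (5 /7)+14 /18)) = 23.30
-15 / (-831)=5 / 277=0.02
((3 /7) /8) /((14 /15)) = 45 /784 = 0.06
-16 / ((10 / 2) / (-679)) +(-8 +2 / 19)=205666 / 95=2164.91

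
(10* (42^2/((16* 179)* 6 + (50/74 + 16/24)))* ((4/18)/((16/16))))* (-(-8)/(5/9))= 6265728/1907573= 3.28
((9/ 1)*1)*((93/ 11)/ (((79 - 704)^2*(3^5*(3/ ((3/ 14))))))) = 31/ 541406250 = 0.00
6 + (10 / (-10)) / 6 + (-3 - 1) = 11 / 6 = 1.83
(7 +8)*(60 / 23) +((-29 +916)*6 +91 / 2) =248705 / 46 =5406.63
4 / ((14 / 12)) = 24 / 7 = 3.43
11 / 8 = 1.38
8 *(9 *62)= 4464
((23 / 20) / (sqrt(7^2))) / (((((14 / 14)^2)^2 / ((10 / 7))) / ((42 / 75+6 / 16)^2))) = 804287 / 3920000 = 0.21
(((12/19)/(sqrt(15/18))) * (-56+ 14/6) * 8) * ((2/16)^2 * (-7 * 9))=10143 * sqrt(30)/190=292.40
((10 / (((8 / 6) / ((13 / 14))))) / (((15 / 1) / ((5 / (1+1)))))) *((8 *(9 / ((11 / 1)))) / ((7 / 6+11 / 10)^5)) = 444234375 / 3498527648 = 0.13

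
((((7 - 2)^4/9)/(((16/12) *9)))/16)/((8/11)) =6875/13824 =0.50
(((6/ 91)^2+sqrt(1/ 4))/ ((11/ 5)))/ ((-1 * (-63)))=41765/ 11477466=0.00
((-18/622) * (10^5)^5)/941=-307533546784395064428.28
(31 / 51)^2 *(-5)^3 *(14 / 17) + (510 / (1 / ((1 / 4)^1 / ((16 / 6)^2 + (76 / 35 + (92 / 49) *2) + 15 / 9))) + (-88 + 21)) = -276301450819 / 2867295582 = -96.36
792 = 792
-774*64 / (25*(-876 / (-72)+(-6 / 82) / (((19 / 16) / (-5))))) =-231531264 / 1457675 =-158.84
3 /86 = 0.03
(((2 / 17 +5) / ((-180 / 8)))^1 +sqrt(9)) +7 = 2492 / 255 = 9.77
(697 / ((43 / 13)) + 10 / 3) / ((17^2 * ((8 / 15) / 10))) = 690325 / 49708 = 13.89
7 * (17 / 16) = 119 / 16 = 7.44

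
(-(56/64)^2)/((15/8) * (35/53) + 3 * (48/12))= -2597/44904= -0.06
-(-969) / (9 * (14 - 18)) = -323 / 12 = -26.92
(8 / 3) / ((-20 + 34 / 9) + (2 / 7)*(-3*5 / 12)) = -336 / 2089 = -0.16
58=58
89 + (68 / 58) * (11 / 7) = 18441 / 203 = 90.84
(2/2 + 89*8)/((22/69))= 49197/22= 2236.23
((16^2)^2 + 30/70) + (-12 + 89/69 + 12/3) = 31650854/483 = 65529.72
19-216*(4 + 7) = -2357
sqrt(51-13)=sqrt(38)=6.16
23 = 23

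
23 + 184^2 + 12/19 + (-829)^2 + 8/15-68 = 205500152/285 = 721053.16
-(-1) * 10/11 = 10/11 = 0.91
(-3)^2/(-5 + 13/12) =-108/47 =-2.30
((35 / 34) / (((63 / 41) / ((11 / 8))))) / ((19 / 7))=15785 / 46512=0.34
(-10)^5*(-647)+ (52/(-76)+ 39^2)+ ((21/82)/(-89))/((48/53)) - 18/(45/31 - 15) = 5024119740533493/77650720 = 64701521.64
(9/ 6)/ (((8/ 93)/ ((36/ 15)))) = 837/ 20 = 41.85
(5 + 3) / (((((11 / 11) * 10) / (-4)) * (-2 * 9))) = 8 / 45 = 0.18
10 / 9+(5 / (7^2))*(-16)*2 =-950 / 441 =-2.15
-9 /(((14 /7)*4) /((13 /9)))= -13 /8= -1.62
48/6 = 8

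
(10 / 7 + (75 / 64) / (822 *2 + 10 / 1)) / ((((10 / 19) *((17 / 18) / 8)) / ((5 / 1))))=181103535 / 1574608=115.01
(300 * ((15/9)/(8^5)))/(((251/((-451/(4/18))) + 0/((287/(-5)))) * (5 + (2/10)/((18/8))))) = -22831875/941735936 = -0.02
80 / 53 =1.51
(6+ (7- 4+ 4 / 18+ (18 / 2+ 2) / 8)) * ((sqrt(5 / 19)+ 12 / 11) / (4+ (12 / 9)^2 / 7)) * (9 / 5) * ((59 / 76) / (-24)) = -2836071 / 17923840- 945357 * sqrt(95) / 123837440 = -0.23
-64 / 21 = -3.05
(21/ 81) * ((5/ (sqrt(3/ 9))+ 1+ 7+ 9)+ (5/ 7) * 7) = 35 * sqrt(3)/ 27+ 154/ 27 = 7.95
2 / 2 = 1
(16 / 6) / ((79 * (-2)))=-4 / 237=-0.02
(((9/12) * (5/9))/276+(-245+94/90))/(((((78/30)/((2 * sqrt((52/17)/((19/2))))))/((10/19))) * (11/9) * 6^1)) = -20199395 * sqrt(8398)/242215116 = -7.64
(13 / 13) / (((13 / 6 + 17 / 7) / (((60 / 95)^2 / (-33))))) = -2016 / 766403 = -0.00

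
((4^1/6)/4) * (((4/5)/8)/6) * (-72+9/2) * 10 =-15/8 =-1.88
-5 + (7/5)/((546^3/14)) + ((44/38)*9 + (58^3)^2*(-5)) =-30034017080277848801/157788540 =-190343462714.58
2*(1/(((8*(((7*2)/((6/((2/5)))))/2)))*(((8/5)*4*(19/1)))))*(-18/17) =-675/144704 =-0.00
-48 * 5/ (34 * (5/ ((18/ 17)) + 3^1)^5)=-226748160/ 882110359883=-0.00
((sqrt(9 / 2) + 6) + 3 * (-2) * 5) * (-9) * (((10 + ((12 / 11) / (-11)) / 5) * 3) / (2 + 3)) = 3912624 / 3025-244539 * sqrt(2) / 3025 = 1179.11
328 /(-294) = -164 /147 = -1.12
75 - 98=-23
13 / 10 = 1.30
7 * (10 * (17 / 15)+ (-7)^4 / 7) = 7441 / 3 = 2480.33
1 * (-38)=-38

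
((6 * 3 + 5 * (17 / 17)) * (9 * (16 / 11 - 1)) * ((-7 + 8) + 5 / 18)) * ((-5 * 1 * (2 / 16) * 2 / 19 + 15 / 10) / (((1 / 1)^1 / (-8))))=-288305 / 209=-1379.45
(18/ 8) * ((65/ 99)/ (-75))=-0.02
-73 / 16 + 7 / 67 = -4779 / 1072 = -4.46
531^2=281961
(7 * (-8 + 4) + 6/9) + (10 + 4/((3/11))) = -2.67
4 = 4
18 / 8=9 / 4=2.25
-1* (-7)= 7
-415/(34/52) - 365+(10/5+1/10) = -169593/170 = -997.61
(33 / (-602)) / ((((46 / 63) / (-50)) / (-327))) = -1227.49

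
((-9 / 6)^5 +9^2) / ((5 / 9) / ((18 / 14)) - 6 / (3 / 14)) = -6561 / 2464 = -2.66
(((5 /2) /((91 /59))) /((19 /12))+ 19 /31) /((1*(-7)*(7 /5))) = -438605 /2626351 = -0.17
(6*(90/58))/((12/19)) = 855/58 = 14.74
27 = 27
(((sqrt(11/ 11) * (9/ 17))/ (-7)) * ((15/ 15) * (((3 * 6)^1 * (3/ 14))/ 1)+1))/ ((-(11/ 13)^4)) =514098/ 717409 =0.72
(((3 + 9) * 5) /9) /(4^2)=5 /12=0.42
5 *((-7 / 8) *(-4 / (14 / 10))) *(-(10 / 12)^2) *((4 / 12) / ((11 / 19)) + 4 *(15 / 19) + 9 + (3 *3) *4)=-4774375 / 11286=-423.04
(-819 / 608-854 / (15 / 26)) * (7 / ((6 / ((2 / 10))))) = -94586219 / 273600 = -345.71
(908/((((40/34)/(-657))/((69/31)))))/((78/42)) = -1224580329/2015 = -607732.17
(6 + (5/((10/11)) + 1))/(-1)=-12.50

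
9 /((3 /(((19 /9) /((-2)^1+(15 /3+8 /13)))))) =247 /141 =1.75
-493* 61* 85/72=-2556205/72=-35502.85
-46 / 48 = -23 / 24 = -0.96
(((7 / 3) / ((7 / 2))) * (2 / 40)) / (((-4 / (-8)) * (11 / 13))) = 0.08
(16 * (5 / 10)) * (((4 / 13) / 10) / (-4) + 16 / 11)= 8276 / 715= 11.57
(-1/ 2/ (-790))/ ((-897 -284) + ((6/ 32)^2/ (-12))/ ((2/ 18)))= -256/ 477701545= -0.00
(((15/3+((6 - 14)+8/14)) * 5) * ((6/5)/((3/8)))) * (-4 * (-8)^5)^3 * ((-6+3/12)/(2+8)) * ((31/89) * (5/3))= 54588131083357782016/1869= 29207132735878963.09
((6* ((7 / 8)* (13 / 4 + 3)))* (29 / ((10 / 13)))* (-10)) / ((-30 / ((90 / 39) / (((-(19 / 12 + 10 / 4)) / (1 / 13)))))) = -6525 / 364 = -17.93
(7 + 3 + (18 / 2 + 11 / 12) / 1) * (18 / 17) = 717 / 34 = 21.09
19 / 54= 0.35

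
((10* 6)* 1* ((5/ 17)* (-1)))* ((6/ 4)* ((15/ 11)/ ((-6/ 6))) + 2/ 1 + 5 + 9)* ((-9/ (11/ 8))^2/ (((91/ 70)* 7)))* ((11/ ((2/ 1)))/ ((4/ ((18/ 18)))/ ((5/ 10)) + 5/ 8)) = -3182976000/ 4305301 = -739.32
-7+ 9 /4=-19 /4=-4.75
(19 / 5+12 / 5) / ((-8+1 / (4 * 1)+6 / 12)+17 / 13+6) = 107.47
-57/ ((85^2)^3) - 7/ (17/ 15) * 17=-39600699140682/ 377149515625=-105.00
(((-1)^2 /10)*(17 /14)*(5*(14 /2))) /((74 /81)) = 1377 /296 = 4.65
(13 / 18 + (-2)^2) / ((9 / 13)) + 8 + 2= 2725 / 162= 16.82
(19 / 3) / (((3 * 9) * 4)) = 19 / 324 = 0.06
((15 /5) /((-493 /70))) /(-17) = 210 /8381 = 0.03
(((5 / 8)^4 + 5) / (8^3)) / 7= 3015 / 2097152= 0.00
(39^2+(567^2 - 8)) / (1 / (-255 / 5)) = -16473102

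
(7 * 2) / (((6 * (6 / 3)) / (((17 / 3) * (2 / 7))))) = 1.89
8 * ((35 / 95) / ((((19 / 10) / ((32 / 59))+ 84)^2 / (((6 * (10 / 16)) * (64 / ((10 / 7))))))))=963379200 / 14897064019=0.06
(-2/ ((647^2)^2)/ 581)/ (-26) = 1/ 1323538586836193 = 0.00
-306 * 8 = -2448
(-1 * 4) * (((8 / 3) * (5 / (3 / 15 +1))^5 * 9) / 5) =-1953125 / 81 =-24112.65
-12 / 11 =-1.09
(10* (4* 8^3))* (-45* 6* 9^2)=-447897600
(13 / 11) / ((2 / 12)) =78 / 11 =7.09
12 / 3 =4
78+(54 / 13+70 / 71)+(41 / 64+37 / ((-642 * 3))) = 4764866393 / 56886336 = 83.76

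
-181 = -181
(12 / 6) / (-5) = -2 / 5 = -0.40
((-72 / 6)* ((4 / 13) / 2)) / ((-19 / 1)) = 24 / 247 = 0.10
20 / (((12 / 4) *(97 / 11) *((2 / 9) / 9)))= 2970 / 97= 30.62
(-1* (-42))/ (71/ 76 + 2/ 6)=9576/ 289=33.13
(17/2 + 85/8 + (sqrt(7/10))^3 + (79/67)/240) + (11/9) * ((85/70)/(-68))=7 * sqrt(70)/100 + 6452419/337680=19.69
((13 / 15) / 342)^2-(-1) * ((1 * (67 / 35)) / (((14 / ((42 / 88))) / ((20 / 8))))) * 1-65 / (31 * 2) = -222435404413 / 251273761200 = -0.89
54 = 54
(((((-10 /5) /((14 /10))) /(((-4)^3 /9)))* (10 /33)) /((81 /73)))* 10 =9125 /16632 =0.55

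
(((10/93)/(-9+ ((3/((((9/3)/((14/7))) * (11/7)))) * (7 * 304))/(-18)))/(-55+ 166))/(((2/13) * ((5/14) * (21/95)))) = -27170/54323067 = -0.00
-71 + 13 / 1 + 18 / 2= -49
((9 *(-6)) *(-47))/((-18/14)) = -1974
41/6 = 6.83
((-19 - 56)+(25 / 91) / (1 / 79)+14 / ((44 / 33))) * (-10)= 38945 / 91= 427.97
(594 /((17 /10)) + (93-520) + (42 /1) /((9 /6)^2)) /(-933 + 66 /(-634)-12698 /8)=3810340 /162986259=0.02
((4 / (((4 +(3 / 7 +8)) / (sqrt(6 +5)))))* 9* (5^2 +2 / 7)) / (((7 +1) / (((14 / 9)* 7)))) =2891* sqrt(11) / 29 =330.63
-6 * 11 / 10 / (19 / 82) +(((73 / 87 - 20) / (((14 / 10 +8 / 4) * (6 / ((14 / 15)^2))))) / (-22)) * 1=-1187093701 / 41729985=-28.45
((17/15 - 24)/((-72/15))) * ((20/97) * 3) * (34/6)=29155/1746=16.70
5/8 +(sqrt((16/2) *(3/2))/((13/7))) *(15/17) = 2.27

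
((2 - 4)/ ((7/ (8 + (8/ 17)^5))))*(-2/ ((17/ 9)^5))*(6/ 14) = 8071968066912/ 98783701122001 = 0.08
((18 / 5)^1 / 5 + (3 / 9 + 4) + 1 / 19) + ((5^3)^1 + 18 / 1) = 211051 / 1425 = 148.11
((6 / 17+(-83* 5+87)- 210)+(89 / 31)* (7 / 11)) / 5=-3106149 / 28985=-107.16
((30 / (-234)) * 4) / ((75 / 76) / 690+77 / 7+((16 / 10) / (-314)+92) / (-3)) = 54887200 / 2104589253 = 0.03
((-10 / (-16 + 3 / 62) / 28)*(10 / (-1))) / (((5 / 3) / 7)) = -0.94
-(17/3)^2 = -289/9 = -32.11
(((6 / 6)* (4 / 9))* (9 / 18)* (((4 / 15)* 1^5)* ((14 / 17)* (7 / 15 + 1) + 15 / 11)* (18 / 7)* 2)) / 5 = 230816 / 1472625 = 0.16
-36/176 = -9/44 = -0.20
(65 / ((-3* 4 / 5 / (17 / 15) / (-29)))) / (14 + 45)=15.09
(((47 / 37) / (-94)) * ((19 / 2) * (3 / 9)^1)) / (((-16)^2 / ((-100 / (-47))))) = -475 / 1335552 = -0.00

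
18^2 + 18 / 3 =330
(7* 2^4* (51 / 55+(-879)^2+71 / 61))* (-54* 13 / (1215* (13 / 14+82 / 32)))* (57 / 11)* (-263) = 4224644728758691328 / 216447825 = 19518074292.31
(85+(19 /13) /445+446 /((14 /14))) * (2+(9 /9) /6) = 1535927 /1335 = 1150.51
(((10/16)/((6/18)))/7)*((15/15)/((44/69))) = 0.42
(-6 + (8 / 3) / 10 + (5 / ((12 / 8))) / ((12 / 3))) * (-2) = 49 / 5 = 9.80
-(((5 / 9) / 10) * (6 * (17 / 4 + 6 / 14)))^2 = -17161 / 7056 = -2.43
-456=-456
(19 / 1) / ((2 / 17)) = 323 / 2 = 161.50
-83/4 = -20.75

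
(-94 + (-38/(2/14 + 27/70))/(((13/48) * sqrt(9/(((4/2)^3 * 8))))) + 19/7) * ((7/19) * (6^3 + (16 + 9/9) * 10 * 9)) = -514060.11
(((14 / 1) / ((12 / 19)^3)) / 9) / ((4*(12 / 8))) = 48013 / 46656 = 1.03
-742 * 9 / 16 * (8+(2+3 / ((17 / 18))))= -93492 / 17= -5499.53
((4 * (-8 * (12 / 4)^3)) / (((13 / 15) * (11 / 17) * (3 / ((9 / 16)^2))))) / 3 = -61965 / 1144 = -54.17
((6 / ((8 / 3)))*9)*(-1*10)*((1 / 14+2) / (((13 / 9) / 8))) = -211410 / 91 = -2323.19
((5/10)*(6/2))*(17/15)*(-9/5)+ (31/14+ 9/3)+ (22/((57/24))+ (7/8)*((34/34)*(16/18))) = 364942/29925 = 12.20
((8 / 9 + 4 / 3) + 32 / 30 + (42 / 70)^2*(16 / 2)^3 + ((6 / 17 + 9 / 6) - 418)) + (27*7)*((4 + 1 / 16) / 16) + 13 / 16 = -175998851 / 979200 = -179.74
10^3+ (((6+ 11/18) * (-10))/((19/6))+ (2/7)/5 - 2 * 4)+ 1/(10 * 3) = 3875141/3990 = 971.21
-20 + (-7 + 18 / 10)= -126 / 5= -25.20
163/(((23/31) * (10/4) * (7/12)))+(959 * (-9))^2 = 59967920877/805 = 74494311.65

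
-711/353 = -2.01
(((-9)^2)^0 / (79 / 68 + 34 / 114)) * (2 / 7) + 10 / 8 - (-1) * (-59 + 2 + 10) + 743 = 110511665 / 158452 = 697.45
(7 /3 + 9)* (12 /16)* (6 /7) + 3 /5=276 /35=7.89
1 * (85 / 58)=85 / 58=1.47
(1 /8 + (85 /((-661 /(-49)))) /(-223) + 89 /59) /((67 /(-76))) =-2121954827 /1165368118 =-1.82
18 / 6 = 3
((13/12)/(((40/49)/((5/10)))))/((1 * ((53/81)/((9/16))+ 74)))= 154791/17534080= 0.01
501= 501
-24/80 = -3/10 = -0.30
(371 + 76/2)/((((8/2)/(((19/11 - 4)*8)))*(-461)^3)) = 20450/1077693991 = 0.00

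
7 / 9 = 0.78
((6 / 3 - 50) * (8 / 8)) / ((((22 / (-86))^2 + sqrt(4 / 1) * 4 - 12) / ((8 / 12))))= 59168 / 7275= 8.13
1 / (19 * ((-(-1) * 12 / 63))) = 0.28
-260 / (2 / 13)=-1690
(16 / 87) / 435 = 16 / 37845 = 0.00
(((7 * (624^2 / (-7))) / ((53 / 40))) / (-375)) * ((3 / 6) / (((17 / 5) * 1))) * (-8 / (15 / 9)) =-12460032 / 22525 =-553.16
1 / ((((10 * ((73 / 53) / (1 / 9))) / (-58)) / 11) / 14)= -236698 / 3285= -72.05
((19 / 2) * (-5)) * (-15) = 1425 / 2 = 712.50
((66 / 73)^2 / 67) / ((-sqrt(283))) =-0.00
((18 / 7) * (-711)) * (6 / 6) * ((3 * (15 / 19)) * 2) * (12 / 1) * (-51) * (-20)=-14098276800 / 133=-106002081.20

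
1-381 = -380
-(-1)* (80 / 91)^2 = 6400 / 8281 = 0.77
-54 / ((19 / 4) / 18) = -3888 / 19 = -204.63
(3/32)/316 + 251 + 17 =2710019/10112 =268.00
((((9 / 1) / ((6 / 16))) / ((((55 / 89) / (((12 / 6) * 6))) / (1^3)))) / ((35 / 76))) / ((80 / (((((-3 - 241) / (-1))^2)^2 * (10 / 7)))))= 863108522717184 / 13475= 64052580535.60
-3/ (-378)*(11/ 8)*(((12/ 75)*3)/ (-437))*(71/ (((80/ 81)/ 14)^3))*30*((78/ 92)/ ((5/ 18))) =-7138538185779/ 32163200000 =-221.95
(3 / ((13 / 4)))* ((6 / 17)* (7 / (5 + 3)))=63 / 221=0.29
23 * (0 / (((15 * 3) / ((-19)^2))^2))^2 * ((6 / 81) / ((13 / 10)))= 0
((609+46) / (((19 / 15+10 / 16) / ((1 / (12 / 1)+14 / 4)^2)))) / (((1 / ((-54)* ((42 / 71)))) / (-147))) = 336478523850 / 16117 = 20877242.90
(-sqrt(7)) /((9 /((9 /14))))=-sqrt(7) /14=-0.19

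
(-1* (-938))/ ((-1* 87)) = -938/ 87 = -10.78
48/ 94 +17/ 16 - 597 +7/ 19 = -8502195/ 14288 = -595.06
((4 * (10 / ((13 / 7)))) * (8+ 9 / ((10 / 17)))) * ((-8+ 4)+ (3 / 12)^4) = -1668513 / 832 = -2005.42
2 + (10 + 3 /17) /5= 4.04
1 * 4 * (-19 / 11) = -76 / 11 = -6.91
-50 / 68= -25 / 34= -0.74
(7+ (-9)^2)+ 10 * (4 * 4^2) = 728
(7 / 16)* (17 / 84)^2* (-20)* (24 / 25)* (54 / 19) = -0.98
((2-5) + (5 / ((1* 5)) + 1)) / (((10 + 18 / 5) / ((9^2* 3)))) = -1215 / 68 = -17.87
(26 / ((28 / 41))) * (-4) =-1066 / 7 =-152.29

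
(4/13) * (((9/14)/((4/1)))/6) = 3/364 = 0.01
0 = 0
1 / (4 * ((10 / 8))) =1 / 5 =0.20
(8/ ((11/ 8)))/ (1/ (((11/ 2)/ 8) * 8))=32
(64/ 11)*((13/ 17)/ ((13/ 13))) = 832/ 187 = 4.45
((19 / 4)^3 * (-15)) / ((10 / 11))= -226347 / 128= -1768.34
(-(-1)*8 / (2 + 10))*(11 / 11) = 2 / 3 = 0.67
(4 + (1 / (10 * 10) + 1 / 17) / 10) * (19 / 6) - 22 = -949777 / 102000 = -9.31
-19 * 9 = -171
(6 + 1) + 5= 12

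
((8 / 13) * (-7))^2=3136 / 169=18.56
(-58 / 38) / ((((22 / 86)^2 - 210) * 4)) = 53621 / 29500844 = 0.00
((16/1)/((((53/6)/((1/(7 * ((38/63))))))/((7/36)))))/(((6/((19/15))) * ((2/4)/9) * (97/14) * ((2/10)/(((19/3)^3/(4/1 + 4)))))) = 336091/46269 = 7.26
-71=-71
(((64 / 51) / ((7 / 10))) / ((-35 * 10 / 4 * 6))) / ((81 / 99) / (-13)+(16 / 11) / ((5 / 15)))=-18304 / 23053275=-0.00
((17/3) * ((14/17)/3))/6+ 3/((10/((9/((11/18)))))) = 6946/1485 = 4.68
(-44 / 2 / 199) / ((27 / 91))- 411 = -2210305 / 5373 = -411.37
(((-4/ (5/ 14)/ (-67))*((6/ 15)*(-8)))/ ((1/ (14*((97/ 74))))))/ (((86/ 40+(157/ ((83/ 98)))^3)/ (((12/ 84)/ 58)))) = -99390303488/ 26184956427122361255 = -0.00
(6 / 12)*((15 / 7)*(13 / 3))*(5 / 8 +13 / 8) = 585 / 56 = 10.45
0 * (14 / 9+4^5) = 0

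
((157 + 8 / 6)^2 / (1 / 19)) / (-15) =-857375 / 27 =-31754.63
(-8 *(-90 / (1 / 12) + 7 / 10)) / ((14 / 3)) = 64758 / 35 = 1850.23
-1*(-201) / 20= 10.05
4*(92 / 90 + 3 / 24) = 413 / 90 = 4.59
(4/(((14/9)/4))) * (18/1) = 185.14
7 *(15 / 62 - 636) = -4450.31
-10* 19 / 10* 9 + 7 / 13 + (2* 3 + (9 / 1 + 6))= -1943 / 13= -149.46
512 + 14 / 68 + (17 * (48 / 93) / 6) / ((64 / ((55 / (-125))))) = 161956321 / 316200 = 512.20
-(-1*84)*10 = 840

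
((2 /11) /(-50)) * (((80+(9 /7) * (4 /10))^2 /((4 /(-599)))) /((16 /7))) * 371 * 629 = 39643804305503 /110000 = 360398220.96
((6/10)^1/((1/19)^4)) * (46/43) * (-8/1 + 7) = -83647.90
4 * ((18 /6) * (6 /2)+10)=76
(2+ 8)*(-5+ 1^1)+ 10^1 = -30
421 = 421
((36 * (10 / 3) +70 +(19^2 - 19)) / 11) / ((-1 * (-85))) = 532 / 935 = 0.57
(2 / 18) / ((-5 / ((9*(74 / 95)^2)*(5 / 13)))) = -0.05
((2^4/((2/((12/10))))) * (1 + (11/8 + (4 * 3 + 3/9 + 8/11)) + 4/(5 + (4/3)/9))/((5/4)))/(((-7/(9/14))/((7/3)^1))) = -1019892/38225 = -26.68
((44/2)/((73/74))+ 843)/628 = 1.38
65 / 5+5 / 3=44 / 3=14.67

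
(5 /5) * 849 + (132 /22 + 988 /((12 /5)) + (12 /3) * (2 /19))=72224 /57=1267.09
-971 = -971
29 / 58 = 0.50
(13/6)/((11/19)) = 3.74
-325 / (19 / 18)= -5850 / 19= -307.89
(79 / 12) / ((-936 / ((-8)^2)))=-158 / 351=-0.45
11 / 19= 0.58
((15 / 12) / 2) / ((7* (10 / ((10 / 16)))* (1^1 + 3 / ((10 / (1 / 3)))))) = 25 / 4928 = 0.01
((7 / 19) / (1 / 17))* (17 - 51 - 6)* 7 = -33320 / 19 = -1753.68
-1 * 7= -7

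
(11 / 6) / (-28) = -11 / 168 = -0.07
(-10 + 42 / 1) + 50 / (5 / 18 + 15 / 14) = 1174 / 17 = 69.06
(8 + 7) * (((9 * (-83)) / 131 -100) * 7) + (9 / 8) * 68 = -2887827 / 262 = -11022.24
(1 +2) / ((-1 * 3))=-1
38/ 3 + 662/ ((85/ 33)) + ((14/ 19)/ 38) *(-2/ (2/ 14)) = 24800258/ 92055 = 269.41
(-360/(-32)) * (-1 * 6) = -135/2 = -67.50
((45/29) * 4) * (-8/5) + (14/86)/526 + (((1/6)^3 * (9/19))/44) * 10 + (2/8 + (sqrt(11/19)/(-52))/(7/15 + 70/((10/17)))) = -31848959503/3290104752-15 * sqrt(209)/1770496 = -9.68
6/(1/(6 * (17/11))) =612/11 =55.64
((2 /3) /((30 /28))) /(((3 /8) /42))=3136 /45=69.69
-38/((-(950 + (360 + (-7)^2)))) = 38/1359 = 0.03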